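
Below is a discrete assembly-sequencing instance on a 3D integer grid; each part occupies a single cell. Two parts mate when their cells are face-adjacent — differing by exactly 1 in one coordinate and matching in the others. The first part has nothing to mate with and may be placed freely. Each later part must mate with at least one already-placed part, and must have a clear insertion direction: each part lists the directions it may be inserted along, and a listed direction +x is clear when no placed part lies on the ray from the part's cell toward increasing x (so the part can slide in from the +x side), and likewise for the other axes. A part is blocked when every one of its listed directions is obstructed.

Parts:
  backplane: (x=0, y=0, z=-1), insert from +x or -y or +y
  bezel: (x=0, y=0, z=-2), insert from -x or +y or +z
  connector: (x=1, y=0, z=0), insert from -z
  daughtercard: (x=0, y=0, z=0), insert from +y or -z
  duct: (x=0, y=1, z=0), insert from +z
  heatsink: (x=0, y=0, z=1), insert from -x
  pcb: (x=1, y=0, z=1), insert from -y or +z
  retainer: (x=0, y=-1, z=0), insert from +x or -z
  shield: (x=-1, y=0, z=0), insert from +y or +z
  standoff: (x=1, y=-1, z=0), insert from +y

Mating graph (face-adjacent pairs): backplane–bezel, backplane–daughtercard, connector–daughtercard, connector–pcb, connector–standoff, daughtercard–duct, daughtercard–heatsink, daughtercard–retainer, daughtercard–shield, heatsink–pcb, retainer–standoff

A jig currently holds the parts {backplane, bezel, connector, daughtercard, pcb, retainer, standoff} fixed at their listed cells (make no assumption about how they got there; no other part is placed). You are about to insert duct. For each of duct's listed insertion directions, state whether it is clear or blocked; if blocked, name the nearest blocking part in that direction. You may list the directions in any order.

+z: clear

+z: ray from duct(0, 1, 0) has no placed part ⇒ clear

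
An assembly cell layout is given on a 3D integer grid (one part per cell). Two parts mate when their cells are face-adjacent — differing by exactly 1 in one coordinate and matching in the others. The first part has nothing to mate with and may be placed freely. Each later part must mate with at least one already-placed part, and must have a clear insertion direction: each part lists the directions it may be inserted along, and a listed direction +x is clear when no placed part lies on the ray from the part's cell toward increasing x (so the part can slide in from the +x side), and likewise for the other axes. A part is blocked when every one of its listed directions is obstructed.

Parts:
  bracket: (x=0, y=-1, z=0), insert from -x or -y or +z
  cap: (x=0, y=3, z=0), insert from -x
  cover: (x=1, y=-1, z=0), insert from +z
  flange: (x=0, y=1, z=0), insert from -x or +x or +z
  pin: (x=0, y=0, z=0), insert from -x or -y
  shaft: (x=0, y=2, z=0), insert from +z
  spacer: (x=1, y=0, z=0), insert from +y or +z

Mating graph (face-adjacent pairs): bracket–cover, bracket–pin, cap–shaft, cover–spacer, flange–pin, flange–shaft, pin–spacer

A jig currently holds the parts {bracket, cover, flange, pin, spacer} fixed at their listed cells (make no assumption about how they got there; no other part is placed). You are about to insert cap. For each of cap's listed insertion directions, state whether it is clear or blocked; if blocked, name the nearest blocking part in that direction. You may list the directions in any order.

-x: ray from cap(0, 3, 0) has no placed part ⇒ clear

-x: clear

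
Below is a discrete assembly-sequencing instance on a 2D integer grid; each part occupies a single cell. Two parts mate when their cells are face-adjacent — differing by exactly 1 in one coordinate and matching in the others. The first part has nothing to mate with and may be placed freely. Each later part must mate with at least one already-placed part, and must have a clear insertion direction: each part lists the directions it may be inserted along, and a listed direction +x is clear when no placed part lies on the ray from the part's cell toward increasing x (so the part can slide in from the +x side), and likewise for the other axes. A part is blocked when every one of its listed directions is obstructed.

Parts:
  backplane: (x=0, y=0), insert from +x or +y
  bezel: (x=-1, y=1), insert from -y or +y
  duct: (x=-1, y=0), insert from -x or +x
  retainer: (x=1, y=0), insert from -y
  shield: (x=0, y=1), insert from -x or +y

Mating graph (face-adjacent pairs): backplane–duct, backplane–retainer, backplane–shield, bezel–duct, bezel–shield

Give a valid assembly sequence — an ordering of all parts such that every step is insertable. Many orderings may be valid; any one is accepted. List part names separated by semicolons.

1. duct@(-1, 0) [-x clear] — {duct}
2. bezel@(-1, 1) [+y clear] — {bezel, duct}
3. backplane@(0, 0) [+x clear] — {backplane, bezel, duct}
4. retainer@(1, 0) [-y clear] — {backplane, bezel, duct, retainer}
5. shield@(0, 1) [+y clear] — {backplane, bezel, duct, retainer, shield}

duct; bezel; backplane; retainer; shield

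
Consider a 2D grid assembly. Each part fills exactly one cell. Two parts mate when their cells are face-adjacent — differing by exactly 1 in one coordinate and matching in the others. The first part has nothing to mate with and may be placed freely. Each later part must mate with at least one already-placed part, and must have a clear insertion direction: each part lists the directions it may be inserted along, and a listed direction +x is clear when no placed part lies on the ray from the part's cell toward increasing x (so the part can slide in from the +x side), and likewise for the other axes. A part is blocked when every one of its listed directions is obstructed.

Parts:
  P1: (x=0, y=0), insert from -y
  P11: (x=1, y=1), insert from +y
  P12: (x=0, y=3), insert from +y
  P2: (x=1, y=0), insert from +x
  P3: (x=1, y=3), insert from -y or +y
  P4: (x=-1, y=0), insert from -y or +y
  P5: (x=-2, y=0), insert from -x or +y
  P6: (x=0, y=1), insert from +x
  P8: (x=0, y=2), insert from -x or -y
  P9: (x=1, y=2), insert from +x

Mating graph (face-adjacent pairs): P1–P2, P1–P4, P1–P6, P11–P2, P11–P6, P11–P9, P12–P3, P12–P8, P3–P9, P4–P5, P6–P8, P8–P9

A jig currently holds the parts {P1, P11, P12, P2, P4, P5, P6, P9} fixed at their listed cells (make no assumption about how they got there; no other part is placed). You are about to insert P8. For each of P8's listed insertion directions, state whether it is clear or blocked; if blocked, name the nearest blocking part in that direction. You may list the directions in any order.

-x: ray from P8(0, 2) has no placed part ⇒ clear
-y: nearest on ray is P6@(0, 1) ⇒ blocked

-x: clear; -y: blocked by P6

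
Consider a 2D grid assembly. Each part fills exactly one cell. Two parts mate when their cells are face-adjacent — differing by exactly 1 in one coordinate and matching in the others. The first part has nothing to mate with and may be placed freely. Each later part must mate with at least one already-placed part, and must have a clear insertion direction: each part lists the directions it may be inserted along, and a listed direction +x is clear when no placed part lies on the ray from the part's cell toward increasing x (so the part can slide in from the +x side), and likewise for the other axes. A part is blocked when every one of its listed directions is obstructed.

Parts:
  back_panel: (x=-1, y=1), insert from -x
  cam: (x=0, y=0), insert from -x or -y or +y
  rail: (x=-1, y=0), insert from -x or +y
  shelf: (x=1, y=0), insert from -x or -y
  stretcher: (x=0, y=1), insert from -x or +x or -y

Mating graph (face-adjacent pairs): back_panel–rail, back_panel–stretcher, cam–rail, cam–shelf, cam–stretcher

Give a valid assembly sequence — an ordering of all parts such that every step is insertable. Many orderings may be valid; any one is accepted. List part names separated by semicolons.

stretcher; back_panel; rail; cam; shelf

1. stretcher@(0, 1) [-x clear] — {stretcher}
2. back_panel@(-1, 1) [-x clear] — {back_panel, stretcher}
3. rail@(-1, 0) [-x clear] — {back_panel, rail, stretcher}
4. cam@(0, 0) [-y clear] — {back_panel, cam, rail, stretcher}
5. shelf@(1, 0) [-y clear] — {back_panel, cam, rail, shelf, stretcher}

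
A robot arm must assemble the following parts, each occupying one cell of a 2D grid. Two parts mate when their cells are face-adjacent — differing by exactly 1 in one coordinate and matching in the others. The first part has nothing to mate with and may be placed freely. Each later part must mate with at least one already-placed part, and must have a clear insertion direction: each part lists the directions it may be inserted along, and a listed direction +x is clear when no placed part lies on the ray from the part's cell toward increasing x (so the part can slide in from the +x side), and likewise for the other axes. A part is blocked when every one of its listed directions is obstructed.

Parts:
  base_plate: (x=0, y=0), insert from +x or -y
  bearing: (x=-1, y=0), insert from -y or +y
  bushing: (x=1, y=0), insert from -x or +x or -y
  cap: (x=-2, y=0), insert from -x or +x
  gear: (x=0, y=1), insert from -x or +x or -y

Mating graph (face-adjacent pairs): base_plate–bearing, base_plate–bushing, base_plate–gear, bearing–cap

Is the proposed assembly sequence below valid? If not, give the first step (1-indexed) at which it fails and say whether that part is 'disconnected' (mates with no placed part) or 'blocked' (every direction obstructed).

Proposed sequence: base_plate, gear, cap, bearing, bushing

1. base_plate@(0, 0) [+x clear] — {base_plate}
2. gear@(0, 1) [-x clear] — {base_plate, gear}
3. cap@(-2, 0) — no placed neighbour ⇒ disconnected

Invalid at step 3 (disconnected)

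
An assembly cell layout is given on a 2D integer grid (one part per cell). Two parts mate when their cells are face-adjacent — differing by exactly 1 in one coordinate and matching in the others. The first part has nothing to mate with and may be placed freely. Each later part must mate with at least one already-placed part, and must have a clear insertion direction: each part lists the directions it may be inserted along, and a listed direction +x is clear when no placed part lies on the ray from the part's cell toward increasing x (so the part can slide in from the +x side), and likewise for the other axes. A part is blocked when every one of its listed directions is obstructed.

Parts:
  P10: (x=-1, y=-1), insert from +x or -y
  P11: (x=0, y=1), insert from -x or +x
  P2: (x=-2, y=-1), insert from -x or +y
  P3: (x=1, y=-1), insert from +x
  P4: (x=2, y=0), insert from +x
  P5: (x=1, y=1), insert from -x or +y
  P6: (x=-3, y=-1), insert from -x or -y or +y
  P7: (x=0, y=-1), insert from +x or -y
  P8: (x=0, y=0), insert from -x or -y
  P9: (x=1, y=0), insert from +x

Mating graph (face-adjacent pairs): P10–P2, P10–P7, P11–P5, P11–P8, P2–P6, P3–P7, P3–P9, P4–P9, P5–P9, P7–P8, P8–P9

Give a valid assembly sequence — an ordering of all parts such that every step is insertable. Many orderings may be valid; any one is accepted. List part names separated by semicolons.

1. P8@(0, 0) [-x clear] — {P8}
2. P11@(0, 1) [-x clear] — {P11, P8}
3. P9@(1, 0) [+x clear] — {P11, P8, P9}
4. P4@(2, 0) [+x clear] — {P11, P4, P8, P9}
5. P3@(1, -1) [+x clear] — {P11, P3, P4, P8, P9}
6. P5@(1, 1) [+y clear] — {P11, P3, P4, P5, P8, P9}
7. P7@(0, -1) [-y clear] — {P11, P3, P4, P5, P7, P8, P9}
8. P10@(-1, -1) [-y clear] — {P10, P11, P3, P4, P5, P7, P8, P9}
9. P2@(-2, -1) [-x clear] — {P10, P11, P2, P3, P4, P5, P7, P8, P9}
10. P6@(-3, -1) [-x clear] — {P10, P11, P2, P3, P4, P5, P6, P7, P8, P9}

P8; P11; P9; P4; P3; P5; P7; P10; P2; P6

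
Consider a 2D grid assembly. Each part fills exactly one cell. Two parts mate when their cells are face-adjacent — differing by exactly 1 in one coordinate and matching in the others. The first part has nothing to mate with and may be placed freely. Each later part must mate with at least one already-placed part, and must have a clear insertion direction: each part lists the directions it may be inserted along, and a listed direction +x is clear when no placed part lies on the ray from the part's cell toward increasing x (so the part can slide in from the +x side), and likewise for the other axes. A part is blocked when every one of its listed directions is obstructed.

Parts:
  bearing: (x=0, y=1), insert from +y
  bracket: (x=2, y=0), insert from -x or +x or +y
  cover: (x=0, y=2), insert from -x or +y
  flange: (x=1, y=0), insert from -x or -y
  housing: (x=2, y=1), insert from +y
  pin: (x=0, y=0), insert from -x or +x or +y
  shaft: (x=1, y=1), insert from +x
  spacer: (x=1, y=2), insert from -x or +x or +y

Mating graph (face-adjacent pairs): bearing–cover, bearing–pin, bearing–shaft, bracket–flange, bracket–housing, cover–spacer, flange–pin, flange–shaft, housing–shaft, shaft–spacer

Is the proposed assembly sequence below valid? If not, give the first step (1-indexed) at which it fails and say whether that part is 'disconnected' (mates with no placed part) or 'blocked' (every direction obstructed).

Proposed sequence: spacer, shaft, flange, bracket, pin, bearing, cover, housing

1. spacer@(1, 2) [-x clear] — {spacer}
2. shaft@(1, 1) [+x clear] — {shaft, spacer}
3. flange@(1, 0) [-x clear] — {flange, shaft, spacer}
4. bracket@(2, 0) [+x clear] — {bracket, flange, shaft, spacer}
5. pin@(0, 0) [-x clear] — {bracket, flange, pin, shaft, spacer}
6. bearing@(0, 1) [+y clear] — {bearing, bracket, flange, pin, shaft, spacer}
7. cover@(0, 2) [-x clear] — {bearing, bracket, cover, flange, pin, shaft, spacer}
8. housing@(2, 1) [+y clear] — {bearing, bracket, cover, flange, housing, pin, shaft, spacer}

Valid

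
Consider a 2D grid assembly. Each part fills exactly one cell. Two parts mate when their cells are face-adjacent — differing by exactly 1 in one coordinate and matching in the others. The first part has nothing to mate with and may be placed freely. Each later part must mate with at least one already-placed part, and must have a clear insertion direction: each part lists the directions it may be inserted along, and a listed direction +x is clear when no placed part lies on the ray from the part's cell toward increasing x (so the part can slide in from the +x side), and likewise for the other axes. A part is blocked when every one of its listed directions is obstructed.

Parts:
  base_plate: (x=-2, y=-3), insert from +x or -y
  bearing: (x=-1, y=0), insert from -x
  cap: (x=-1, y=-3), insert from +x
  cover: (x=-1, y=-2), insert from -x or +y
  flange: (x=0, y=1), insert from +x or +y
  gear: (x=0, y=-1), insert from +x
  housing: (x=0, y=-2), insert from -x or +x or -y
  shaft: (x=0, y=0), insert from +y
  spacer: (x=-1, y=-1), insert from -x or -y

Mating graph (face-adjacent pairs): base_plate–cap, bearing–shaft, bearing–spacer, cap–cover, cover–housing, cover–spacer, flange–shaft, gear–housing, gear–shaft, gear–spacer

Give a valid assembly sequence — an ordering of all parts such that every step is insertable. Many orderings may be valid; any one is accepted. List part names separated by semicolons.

base_plate; cap; cover; spacer; housing; gear; shaft; flange; bearing

1. base_plate@(-2, -3) [+x clear] — {base_plate}
2. cap@(-1, -3) [+x clear] — {base_plate, cap}
3. cover@(-1, -2) [-x clear] — {base_plate, cap, cover}
4. spacer@(-1, -1) [-x clear] — {base_plate, cap, cover, spacer}
5. housing@(0, -2) [+x clear] — {base_plate, cap, cover, housing, spacer}
6. gear@(0, -1) [+x clear] — {base_plate, cap, cover, gear, housing, spacer}
7. shaft@(0, 0) [+y clear] — {base_plate, cap, cover, gear, housing, shaft, spacer}
8. flange@(0, 1) [+x clear] — {base_plate, cap, cover, flange, gear, housing, shaft, spacer}
9. bearing@(-1, 0) [-x clear] — {base_plate, bearing, cap, cover, flange, gear, housing, shaft, spacer}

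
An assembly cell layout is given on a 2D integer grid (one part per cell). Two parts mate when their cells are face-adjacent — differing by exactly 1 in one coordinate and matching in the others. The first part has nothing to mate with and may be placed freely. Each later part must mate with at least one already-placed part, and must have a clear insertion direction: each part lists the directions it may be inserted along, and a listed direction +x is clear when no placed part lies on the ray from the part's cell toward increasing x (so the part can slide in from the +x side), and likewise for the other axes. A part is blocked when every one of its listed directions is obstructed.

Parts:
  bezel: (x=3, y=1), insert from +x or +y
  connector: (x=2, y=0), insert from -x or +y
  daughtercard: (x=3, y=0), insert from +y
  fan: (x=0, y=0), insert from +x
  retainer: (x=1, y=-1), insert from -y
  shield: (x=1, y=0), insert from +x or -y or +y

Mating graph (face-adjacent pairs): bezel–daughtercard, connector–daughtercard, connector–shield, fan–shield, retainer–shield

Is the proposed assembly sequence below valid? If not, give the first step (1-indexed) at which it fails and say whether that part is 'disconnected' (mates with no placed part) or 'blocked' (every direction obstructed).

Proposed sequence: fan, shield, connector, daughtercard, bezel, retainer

Valid

1. fan@(0, 0) [+x clear] — {fan}
2. shield@(1, 0) [+x clear] — {fan, shield}
3. connector@(2, 0) [+y clear] — {connector, fan, shield}
4. daughtercard@(3, 0) [+y clear] — {connector, daughtercard, fan, shield}
5. bezel@(3, 1) [+x clear] — {bezel, connector, daughtercard, fan, shield}
6. retainer@(1, -1) [-y clear] — {bezel, connector, daughtercard, fan, retainer, shield}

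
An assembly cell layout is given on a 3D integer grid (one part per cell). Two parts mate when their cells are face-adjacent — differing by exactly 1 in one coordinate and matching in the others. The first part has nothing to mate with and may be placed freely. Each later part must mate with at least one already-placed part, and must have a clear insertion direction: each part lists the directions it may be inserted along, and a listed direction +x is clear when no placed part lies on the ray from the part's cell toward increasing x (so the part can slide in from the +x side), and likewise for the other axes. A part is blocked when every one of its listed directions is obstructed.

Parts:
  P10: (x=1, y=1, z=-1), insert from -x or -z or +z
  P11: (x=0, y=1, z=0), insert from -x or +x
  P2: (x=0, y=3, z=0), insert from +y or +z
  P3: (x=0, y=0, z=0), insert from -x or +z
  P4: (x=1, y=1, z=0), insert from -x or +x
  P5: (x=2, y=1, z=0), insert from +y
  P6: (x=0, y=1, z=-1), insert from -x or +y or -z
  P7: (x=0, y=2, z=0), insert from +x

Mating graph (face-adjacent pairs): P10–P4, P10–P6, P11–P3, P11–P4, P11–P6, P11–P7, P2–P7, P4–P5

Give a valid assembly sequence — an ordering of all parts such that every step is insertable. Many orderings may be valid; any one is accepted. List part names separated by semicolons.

P4; P5; P10; P6; P11; P3; P7; P2

1. P4@(1, 1, 0) [-x clear] — {P4}
2. P5@(2, 1, 0) [+y clear] — {P4, P5}
3. P10@(1, 1, -1) [-x clear] — {P10, P4, P5}
4. P6@(0, 1, -1) [-x clear] — {P10, P4, P5, P6}
5. P11@(0, 1, 0) [-x clear] — {P10, P11, P4, P5, P6}
6. P3@(0, 0, 0) [-x clear] — {P10, P11, P3, P4, P5, P6}
7. P7@(0, 2, 0) [+x clear] — {P10, P11, P3, P4, P5, P6, P7}
8. P2@(0, 3, 0) [+y clear] — {P10, P11, P2, P3, P4, P5, P6, P7}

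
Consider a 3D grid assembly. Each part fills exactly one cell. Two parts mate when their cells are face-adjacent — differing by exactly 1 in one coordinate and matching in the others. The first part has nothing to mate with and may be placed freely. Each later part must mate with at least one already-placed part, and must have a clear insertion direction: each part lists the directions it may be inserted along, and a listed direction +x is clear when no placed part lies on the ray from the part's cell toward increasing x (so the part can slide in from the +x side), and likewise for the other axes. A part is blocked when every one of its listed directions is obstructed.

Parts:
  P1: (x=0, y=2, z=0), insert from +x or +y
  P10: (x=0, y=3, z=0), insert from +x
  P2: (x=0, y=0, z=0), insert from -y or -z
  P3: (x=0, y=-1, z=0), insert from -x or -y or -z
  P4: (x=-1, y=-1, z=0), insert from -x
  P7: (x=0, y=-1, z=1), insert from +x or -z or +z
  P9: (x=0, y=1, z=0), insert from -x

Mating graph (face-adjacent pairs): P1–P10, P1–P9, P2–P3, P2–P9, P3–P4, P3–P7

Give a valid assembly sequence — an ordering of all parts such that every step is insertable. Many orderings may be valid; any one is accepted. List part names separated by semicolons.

1. P10@(0, 3, 0) [+x clear] — {P10}
2. P1@(0, 2, 0) [+x clear] — {P1, P10}
3. P9@(0, 1, 0) [-x clear] — {P1, P10, P9}
4. P2@(0, 0, 0) [-y clear] — {P1, P10, P2, P9}
5. P3@(0, -1, 0) [-x clear] — {P1, P10, P2, P3, P9}
6. P7@(0, -1, 1) [+x clear] — {P1, P10, P2, P3, P7, P9}
7. P4@(-1, -1, 0) [-x clear] — {P1, P10, P2, P3, P4, P7, P9}

P10; P1; P9; P2; P3; P7; P4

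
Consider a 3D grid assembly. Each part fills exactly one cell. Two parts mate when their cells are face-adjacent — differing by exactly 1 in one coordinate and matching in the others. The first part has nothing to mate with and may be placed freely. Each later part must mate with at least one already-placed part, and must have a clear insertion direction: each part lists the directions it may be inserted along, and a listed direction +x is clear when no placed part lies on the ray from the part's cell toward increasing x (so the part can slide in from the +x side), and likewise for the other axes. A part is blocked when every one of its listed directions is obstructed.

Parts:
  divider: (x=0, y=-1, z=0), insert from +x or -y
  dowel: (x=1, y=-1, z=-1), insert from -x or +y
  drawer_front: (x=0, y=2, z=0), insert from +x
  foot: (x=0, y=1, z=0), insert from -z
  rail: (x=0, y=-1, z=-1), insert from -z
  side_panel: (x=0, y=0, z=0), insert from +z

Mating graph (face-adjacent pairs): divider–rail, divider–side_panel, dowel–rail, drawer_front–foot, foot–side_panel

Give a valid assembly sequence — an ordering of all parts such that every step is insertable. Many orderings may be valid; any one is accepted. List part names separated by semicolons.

1. side_panel@(0, 0, 0) [+z clear] — {side_panel}
2. foot@(0, 1, 0) [-z clear] — {foot, side_panel}
3. drawer_front@(0, 2, 0) [+x clear] — {drawer_front, foot, side_panel}
4. divider@(0, -1, 0) [+x clear] — {divider, drawer_front, foot, side_panel}
5. rail@(0, -1, -1) [-z clear] — {divider, drawer_front, foot, rail, side_panel}
6. dowel@(1, -1, -1) [+y clear] — {divider, dowel, drawer_front, foot, rail, side_panel}

side_panel; foot; drawer_front; divider; rail; dowel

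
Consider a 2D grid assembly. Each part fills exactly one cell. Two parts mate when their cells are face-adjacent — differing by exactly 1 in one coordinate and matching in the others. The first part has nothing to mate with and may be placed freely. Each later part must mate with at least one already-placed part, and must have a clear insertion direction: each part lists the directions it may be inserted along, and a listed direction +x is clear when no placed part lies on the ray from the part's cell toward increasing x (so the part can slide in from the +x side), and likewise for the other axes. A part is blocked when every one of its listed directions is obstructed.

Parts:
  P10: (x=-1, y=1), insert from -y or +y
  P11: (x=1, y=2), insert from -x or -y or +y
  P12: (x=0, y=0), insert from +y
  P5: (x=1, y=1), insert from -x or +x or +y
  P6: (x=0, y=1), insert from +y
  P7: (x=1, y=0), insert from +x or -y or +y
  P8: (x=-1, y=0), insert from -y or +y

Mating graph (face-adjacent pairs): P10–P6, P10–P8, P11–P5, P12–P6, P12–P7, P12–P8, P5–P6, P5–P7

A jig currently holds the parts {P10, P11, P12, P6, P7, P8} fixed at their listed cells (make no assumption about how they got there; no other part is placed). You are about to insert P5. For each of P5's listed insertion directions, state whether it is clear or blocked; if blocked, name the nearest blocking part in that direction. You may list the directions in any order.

-x: nearest on ray is P6@(0, 1) ⇒ blocked
+x: ray from P5(1, 1) has no placed part ⇒ clear
+y: nearest on ray is P11@(1, 2) ⇒ blocked

+x: clear; +y: blocked by P11; -x: blocked by P6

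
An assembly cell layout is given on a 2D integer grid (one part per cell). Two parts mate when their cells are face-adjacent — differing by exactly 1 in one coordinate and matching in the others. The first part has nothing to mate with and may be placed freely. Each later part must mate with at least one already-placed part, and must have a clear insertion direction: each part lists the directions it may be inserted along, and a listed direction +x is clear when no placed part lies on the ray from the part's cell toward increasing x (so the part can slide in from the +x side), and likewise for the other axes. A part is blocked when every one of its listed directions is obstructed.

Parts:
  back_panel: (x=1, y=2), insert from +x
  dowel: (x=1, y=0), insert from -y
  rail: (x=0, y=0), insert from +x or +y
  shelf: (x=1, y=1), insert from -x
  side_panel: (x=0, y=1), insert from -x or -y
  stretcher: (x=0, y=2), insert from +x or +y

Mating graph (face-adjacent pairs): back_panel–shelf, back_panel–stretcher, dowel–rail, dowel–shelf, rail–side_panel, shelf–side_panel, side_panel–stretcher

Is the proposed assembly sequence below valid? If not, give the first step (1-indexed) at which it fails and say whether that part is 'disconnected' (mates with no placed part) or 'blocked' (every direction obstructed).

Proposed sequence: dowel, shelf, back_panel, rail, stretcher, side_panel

1. dowel@(1, 0) [-y clear] — {dowel}
2. shelf@(1, 1) [-x clear] — {dowel, shelf}
3. back_panel@(1, 2) [+x clear] — {back_panel, dowel, shelf}
4. rail@(0, 0) [+y clear] — {back_panel, dowel, rail, shelf}
5. stretcher@(0, 2) [+y clear] — {back_panel, dowel, rail, shelf, stretcher}
6. side_panel@(0, 1) [-x clear] — {back_panel, dowel, rail, shelf, side_panel, stretcher}

Valid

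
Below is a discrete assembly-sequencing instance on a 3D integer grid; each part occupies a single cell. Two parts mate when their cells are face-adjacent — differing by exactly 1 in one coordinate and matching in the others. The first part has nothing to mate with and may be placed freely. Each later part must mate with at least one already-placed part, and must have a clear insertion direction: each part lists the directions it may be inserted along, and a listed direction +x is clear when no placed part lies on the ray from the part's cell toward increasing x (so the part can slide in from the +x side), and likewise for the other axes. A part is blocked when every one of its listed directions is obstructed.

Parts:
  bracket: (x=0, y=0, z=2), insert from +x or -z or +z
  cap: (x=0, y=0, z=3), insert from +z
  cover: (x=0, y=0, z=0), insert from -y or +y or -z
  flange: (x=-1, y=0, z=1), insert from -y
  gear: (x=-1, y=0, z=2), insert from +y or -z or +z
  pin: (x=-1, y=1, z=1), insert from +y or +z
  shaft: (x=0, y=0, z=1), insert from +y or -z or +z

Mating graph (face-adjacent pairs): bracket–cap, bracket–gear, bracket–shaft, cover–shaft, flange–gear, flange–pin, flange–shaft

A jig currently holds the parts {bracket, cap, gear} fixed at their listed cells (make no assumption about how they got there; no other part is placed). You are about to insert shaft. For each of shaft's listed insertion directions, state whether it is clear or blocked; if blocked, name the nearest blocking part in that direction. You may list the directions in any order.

+y: ray from shaft(0, 0, 1) has no placed part ⇒ clear
-z: ray from shaft(0, 0, 1) has no placed part ⇒ clear
+z: nearest on ray is bracket@(0, 0, 2) ⇒ blocked

+y: clear; +z: blocked by bracket; -z: clear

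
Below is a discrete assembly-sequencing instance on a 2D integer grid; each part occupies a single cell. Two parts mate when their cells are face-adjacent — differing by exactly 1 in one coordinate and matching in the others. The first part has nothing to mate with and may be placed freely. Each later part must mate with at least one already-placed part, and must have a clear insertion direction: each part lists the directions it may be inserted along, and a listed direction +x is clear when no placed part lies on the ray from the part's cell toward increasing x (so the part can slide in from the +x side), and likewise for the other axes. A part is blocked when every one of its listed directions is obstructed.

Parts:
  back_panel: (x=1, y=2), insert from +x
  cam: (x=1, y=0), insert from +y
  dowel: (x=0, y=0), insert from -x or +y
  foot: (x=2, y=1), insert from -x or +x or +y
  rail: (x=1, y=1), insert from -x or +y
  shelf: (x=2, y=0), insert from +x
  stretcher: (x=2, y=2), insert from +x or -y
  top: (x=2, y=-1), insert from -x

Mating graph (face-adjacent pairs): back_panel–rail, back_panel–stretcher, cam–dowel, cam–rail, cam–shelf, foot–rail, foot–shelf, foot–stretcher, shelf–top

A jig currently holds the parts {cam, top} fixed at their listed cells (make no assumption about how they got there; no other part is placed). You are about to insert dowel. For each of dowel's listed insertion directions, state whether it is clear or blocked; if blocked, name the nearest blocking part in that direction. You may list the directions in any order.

-x: ray from dowel(0, 0) has no placed part ⇒ clear
+y: ray from dowel(0, 0) has no placed part ⇒ clear

+y: clear; -x: clear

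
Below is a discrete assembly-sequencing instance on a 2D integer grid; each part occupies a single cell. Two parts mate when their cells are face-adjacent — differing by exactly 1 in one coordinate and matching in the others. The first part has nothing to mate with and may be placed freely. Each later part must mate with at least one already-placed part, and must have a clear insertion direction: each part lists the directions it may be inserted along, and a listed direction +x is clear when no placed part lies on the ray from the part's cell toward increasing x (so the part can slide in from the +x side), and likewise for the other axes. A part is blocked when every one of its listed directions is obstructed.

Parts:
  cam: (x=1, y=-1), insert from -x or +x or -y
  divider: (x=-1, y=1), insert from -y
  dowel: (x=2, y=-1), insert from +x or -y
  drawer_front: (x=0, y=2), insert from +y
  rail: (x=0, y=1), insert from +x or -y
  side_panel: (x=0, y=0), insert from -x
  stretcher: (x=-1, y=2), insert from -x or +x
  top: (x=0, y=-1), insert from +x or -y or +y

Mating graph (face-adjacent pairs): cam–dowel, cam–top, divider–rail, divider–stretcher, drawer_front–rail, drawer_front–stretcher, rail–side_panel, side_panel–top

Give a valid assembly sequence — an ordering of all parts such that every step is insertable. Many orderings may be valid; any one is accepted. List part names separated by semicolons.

1. drawer_front@(0, 2) [+y clear] — {drawer_front}
2. stretcher@(-1, 2) [-x clear] — {drawer_front, stretcher}
3. divider@(-1, 1) [-y clear] — {divider, drawer_front, stretcher}
4. rail@(0, 1) [+x clear] — {divider, drawer_front, rail, stretcher}
5. side_panel@(0, 0) [-x clear] — {divider, drawer_front, rail, side_panel, stretcher}
6. top@(0, -1) [+x clear] — {divider, drawer_front, rail, side_panel, stretcher, top}
7. cam@(1, -1) [+x clear] — {cam, divider, drawer_front, rail, side_panel, stretcher, top}
8. dowel@(2, -1) [+x clear] — {cam, divider, dowel, drawer_front, rail, side_panel, stretcher, top}

drawer_front; stretcher; divider; rail; side_panel; top; cam; dowel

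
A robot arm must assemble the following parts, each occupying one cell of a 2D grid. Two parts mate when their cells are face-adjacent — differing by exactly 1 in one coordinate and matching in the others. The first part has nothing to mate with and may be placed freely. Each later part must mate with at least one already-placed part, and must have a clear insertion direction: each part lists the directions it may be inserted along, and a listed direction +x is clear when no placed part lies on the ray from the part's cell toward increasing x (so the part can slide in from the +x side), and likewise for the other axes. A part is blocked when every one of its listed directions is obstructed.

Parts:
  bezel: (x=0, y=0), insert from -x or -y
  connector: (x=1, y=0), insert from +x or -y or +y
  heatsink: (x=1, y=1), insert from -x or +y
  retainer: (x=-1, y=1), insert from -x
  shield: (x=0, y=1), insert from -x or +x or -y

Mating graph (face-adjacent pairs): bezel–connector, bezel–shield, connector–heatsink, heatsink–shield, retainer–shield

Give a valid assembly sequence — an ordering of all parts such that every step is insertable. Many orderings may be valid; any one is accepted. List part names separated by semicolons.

1. shield@(0, 1) [-x clear] — {shield}
2. heatsink@(1, 1) [+y clear] — {heatsink, shield}
3. retainer@(-1, 1) [-x clear] — {heatsink, retainer, shield}
4. bezel@(0, 0) [-x clear] — {bezel, heatsink, retainer, shield}
5. connector@(1, 0) [+x clear] — {bezel, connector, heatsink, retainer, shield}

shield; heatsink; retainer; bezel; connector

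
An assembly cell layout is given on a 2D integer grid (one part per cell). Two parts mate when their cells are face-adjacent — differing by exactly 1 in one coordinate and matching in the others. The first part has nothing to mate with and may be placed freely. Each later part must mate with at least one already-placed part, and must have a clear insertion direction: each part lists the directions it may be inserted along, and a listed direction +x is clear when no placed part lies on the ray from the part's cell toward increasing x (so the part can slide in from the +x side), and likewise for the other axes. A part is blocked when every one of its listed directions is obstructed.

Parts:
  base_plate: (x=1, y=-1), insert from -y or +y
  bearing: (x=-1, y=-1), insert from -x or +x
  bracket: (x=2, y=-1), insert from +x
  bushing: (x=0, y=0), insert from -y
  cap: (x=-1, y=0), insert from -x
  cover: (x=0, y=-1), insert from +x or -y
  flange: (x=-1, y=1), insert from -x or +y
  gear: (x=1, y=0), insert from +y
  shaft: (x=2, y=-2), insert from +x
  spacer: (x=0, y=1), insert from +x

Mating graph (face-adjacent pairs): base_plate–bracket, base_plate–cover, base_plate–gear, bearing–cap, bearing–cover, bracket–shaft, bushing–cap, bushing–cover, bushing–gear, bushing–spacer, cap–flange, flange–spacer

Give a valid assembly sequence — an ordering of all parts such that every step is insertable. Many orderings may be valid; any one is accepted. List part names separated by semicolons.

1. shaft@(2, -2) [+x clear] — {shaft}
2. bracket@(2, -1) [+x clear] — {bracket, shaft}
3. base_plate@(1, -1) [-y clear] — {base_plate, bracket, shaft}
4. gear@(1, 0) [+y clear] — {base_plate, bracket, gear, shaft}
5. bushing@(0, 0) [-y clear] — {base_plate, bracket, bushing, gear, shaft}
6. cap@(-1, 0) [-x clear] — {base_plate, bracket, bushing, cap, gear, shaft}
7. spacer@(0, 1) [+x clear] — {base_plate, bracket, bushing, cap, gear, shaft, spacer}
8. bearing@(-1, -1) [-x clear] — {base_plate, bearing, bracket, bushing, cap, gear, shaft, spacer}
9. cover@(0, -1) [-y clear] — {base_plate, bearing, bracket, bushing, cap, cover, gear, shaft, spacer}
10. flange@(-1, 1) [-x clear] — {base_plate, bearing, bracket, bushing, cap, cover, flange, gear, shaft, spacer}

shaft; bracket; base_plate; gear; bushing; cap; spacer; bearing; cover; flange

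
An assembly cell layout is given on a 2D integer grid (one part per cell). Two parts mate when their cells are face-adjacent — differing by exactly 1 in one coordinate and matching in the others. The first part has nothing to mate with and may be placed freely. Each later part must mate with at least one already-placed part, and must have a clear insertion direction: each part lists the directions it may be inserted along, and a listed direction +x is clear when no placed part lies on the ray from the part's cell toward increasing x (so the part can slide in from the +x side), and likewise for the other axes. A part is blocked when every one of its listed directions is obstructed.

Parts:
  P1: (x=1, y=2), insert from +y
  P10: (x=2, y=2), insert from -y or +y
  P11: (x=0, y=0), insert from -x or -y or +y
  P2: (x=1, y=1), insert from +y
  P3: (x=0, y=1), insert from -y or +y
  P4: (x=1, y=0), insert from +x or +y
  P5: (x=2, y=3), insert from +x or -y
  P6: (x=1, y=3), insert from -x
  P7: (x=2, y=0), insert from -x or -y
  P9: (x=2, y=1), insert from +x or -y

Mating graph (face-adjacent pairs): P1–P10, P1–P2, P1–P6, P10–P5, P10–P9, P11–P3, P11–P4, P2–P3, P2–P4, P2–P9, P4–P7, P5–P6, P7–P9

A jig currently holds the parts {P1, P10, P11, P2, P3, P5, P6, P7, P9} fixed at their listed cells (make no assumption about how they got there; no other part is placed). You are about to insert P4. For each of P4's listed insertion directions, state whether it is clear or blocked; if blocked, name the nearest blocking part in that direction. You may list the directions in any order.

+x: nearest on ray is P7@(2, 0) ⇒ blocked
+y: nearest on ray is P2@(1, 1) ⇒ blocked

+x: blocked by P7; +y: blocked by P2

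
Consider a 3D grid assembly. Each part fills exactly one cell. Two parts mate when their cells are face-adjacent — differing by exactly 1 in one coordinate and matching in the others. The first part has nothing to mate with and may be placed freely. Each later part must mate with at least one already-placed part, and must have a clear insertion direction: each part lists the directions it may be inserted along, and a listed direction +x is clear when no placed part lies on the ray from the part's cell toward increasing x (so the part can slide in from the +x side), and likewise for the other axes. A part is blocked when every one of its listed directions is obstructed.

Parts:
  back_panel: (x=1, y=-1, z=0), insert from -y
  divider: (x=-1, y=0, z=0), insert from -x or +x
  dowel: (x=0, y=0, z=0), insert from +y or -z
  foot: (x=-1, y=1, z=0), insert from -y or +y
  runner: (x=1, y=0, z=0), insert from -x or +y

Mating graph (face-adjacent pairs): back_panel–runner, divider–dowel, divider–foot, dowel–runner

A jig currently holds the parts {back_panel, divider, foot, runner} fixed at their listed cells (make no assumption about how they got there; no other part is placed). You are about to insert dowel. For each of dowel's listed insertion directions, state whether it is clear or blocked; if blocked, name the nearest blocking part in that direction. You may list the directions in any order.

+y: ray from dowel(0, 0, 0) has no placed part ⇒ clear
-z: ray from dowel(0, 0, 0) has no placed part ⇒ clear

+y: clear; -z: clear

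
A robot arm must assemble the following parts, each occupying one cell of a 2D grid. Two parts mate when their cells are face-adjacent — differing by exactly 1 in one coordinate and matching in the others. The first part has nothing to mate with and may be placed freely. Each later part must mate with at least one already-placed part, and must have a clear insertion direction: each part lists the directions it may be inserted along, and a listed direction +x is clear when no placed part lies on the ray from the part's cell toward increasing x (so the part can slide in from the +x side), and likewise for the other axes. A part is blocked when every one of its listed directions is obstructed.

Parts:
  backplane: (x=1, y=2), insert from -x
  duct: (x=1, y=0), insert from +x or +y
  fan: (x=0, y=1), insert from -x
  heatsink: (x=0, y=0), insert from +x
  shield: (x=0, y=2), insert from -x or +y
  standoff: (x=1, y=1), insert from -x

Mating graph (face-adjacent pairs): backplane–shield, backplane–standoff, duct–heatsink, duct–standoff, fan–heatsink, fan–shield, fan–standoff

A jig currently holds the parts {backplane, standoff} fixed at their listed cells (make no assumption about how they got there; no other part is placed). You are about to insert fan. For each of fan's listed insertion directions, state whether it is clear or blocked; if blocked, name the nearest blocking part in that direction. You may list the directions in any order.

-x: clear

-x: ray from fan(0, 1) has no placed part ⇒ clear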